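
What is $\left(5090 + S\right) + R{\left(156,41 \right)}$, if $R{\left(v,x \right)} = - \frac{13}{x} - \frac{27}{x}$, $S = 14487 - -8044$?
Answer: $\frac{1132421}{41} \approx 27620.0$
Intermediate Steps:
$S = 22531$ ($S = 14487 + 8044 = 22531$)
$R{\left(v,x \right)} = - \frac{40}{x}$
$\left(5090 + S\right) + R{\left(156,41 \right)} = \left(5090 + 22531\right) - \frac{40}{41} = 27621 - \frac{40}{41} = \frac{1132421}{41}$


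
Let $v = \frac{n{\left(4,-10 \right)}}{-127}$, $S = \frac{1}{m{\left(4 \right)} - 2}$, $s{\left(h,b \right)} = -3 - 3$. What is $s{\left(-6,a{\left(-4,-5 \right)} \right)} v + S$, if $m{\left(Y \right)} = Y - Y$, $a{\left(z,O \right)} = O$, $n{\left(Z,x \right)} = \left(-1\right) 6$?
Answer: $- \frac{199}{254} \approx -0.78346$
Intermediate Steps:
$n{\left(Z,x \right)} = -6$
$m{\left(Y \right)} = 0$
$s{\left(h,b \right)} = -6$
$S = - \frac{1}{2}$ ($S = \frac{1}{0 - 2} = \frac{1}{-2} = - \frac{1}{2} \approx -0.5$)
$v = \frac{6}{127}$ ($v = - \frac{6}{-127} = \left(-6\right) \left(- \frac{1}{127}\right) = \frac{6}{127} \approx 0.047244$)
$s{\left(-6,a{\left(-4,-5 \right)} \right)} v + S = \left(-6\right) \frac{6}{127} - \frac{1}{2} = - \frac{36}{127} - \frac{1}{2} = - \frac{199}{254}$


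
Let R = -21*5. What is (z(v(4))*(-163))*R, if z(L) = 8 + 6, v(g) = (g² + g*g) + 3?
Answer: 239610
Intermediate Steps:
v(g) = 3 + 2*g² (v(g) = (g² + g²) + 3 = 2*g² + 3 = 3 + 2*g²)
z(L) = 14
R = -105
(z(v(4))*(-163))*R = (14*(-163))*(-105) = -2282*(-105) = 239610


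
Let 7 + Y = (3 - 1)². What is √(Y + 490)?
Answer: √487 ≈ 22.068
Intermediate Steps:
Y = -3 (Y = -7 + (3 - 1)² = -7 + 2² = -7 + 4 = -3)
√(Y + 490) = √(-3 + 490) = √487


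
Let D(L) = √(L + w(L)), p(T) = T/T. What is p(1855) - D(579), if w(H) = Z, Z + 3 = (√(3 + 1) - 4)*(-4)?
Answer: 1 - 2*√146 ≈ -23.166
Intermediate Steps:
p(T) = 1
Z = 5 (Z = -3 + (√(3 + 1) - 4)*(-4) = -3 + (√4 - 4)*(-4) = -3 + (2 - 4)*(-4) = -3 - 2*(-4) = -3 + 8 = 5)
w(H) = 5
D(L) = √(5 + L) (D(L) = √(L + 5) = √(5 + L))
p(1855) - D(579) = 1 - √(5 + 579) = 1 - √584 = 1 - 2*√146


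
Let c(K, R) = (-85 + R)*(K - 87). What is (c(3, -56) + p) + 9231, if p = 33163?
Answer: 54238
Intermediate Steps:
c(K, R) = (-87 + K)*(-85 + R) (c(K, R) = (-85 + R)*(-87 + K) = (-87 + K)*(-85 + R))
(c(3, -56) + p) + 9231 = ((7395 - 87*(-56) - 85*3 + 3*(-56)) + 33163) + 9231 = ((7395 + 4872 - 255 - 168) + 33163) + 9231 = (11844 + 33163) + 9231 = 45007 + 9231 = 54238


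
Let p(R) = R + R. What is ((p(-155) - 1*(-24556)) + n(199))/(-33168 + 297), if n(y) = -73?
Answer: -24173/32871 ≈ -0.73539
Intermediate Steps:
p(R) = 2*R
((p(-155) - 1*(-24556)) + n(199))/(-33168 + 297) = ((2*(-155) - 1*(-24556)) - 73)/(-33168 + 297) = ((-310 + 24556) - 73)/(-32871) = (24246 - 73)*(-1/32871) = 24173*(-1/32871) = -24173/32871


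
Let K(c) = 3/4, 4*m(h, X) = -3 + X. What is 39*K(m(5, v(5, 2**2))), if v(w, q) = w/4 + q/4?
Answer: 117/4 ≈ 29.250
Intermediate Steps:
v(w, q) = q/4 + w/4 (v(w, q) = w*(1/4) + q*(1/4) = w/4 + q/4 = q/4 + w/4)
m(h, X) = -3/4 + X/4 (m(h, X) = (-3 + X)/4 = -3/4 + X/4)
K(c) = 3/4 (K(c) = 3*(1/4) = 3/4)
39*K(m(5, v(5, 2**2))) = 39*(3/4) = 117/4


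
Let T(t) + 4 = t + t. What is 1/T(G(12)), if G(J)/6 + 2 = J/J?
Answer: -1/16 ≈ -0.062500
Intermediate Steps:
G(J) = -6 (G(J) = -12 + 6*(J/J) = -12 + 6*1 = -12 + 6 = -6)
T(t) = -4 + 2*t (T(t) = -4 + (t + t) = -4 + 2*t)
1/T(G(12)) = 1/(-4 + 2*(-6)) = 1/(-4 - 12) = 1/(-16) = -1/16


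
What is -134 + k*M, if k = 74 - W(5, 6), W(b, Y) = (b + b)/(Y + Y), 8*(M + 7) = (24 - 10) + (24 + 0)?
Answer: -2389/8 ≈ -298.63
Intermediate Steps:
M = -9/4 (M = -7 + ((24 - 10) + (24 + 0))/8 = -7 + (14 + 24)/8 = -7 + (⅛)*38 = -7 + 19/4 = -9/4 ≈ -2.2500)
W(b, Y) = b/Y (W(b, Y) = (2*b)/((2*Y)) = (2*b)*(1/(2*Y)) = b/Y)
k = 439/6 (k = 74 - 5/6 = 74 - 1*⅚ = 74 - ⅚ = 439/6 ≈ 73.167)
-134 + k*M = -134 + (439/6)*(-9/4) = -134 - 1317/8 = -2389/8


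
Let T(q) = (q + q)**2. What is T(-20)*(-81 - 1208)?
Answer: -2062400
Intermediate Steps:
T(q) = 4*q**2 (T(q) = (2*q)**2 = 4*q**2)
T(-20)*(-81 - 1208) = (4*(-20)**2)*(-81 - 1208) = (4*400)*(-1289) = 1600*(-1289) = -2062400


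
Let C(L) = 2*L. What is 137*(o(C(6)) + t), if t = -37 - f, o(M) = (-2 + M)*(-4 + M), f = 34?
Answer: 1233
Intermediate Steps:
o(M) = (-4 + M)*(-2 + M)
t = -71 (t = -37 - 1*34 = -37 - 34 = -71)
137*(o(C(6)) + t) = 137*((8 + (2*6)² - 12*6) - 71) = 137*((8 + 12² - 6*12) - 71) = 137*((8 + 144 - 72) - 71) = 137*(80 - 71) = 137*9 = 1233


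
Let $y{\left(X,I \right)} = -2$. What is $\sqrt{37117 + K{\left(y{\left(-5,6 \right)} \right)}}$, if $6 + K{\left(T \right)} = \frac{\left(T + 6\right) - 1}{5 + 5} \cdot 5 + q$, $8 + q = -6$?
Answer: $\frac{\sqrt{148394}}{2} \approx 192.61$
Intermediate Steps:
$q = -14$ ($q = -8 - 6 = -14$)
$K{\left(T \right)} = - \frac{35}{2} + \frac{T}{2}$ ($K{\left(T \right)} = -6 + \left(\frac{\left(T + 6\right) - 1}{5 + 5} \cdot 5 - 14\right) = -6 + \left(\frac{\left(6 + T\right) - 1}{10} \cdot 5 - 14\right) = -6 + \left(\left(5 + T\right) \frac{1}{10} \cdot 5 - 14\right) = -6 + \left(\left(\frac{1}{2} + \frac{T}{10}\right) 5 - 14\right) = -6 + \left(\left(\frac{5}{2} + \frac{T}{2}\right) - 14\right) = -6 + \left(- \frac{23}{2} + \frac{T}{2}\right) = - \frac{35}{2} + \frac{T}{2}$)
$\sqrt{37117 + K{\left(y{\left(-5,6 \right)} \right)}} = \sqrt{37117 + \left(- \frac{35}{2} + \frac{1}{2} \left(-2\right)\right)} = \sqrt{37117 - \frac{37}{2}} = \sqrt{\frac{74197}{2}} = \frac{\sqrt{148394}}{2}$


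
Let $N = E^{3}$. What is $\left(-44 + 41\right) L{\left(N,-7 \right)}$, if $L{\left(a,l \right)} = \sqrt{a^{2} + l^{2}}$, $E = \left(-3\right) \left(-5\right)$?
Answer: $- 3 \sqrt{11390674} \approx -10125.0$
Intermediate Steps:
$E = 15$
$N = 3375$ ($N = 15^{3} = 3375$)
$\left(-44 + 41\right) L{\left(N,-7 \right)} = \left(-44 + 41\right) \sqrt{3375^{2} + \left(-7\right)^{2}} = - 3 \sqrt{11390625 + 49} = - 3 \sqrt{11390674}$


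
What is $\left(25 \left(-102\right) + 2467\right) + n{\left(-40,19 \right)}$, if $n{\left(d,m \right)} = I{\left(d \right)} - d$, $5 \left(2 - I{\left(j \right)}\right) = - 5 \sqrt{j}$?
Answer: $-41 + 2 i \sqrt{10} \approx -41.0 + 6.3246 i$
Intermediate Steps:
$I{\left(j \right)} = 2 + \sqrt{j}$ ($I{\left(j \right)} = 2 - \frac{\left(-5\right) \sqrt{j}}{5} = 2 + \sqrt{j}$)
$n{\left(d,m \right)} = 2 + \sqrt{d} - d$ ($n{\left(d,m \right)} = \left(2 + \sqrt{d}\right) - d = 2 + \sqrt{d} - d$)
$\left(25 \left(-102\right) + 2467\right) + n{\left(-40,19 \right)} = \left(25 \left(-102\right) + 2467\right) + \left(2 + \sqrt{-40} - -40\right) = \left(-2550 + 2467\right) + \left(2 + 2 i \sqrt{10} + 40\right) = -83 + \left(42 + 2 i \sqrt{10}\right) = -41 + 2 i \sqrt{10}$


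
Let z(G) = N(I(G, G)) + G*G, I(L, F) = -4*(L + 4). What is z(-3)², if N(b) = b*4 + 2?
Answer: 25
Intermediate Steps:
I(L, F) = -16 - 4*L (I(L, F) = -4*(4 + L) = -16 - 4*L)
N(b) = 2 + 4*b (N(b) = 4*b + 2 = 2 + 4*b)
z(G) = -62 + G² - 16*G (z(G) = (2 + 4*(-16 - 4*G)) + G*G = (2 + (-64 - 16*G)) + G² = (-62 - 16*G) + G² = -62 + G² - 16*G)
z(-3)² = (-62 + (-3)² - 16*(-3))² = (-62 + 9 + 48)² = (-5)² = 25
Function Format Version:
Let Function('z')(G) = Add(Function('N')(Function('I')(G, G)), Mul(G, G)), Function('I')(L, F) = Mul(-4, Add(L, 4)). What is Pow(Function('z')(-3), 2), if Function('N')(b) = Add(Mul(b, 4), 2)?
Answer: 25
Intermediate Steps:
Function('I')(L, F) = Add(-16, Mul(-4, L)) (Function('I')(L, F) = Mul(-4, Add(4, L)) = Add(-16, Mul(-4, L)))
Function('N')(b) = Add(2, Mul(4, b)) (Function('N')(b) = Add(Mul(4, b), 2) = Add(2, Mul(4, b)))
Function('z')(G) = Add(-62, Pow(G, 2), Mul(-16, G)) (Function('z')(G) = Add(Add(2, Mul(4, Add(-16, Mul(-4, G)))), Mul(G, G)) = Add(Add(2, Add(-64, Mul(-16, G))), Pow(G, 2)) = Add(Add(-62, Mul(-16, G)), Pow(G, 2)) = Add(-62, Pow(G, 2), Mul(-16, G)))
Pow(Function('z')(-3), 2) = Pow(Add(-62, Pow(-3, 2), Mul(-16, -3)), 2) = Pow(Add(-62, 9, 48), 2) = Pow(-5, 2) = 25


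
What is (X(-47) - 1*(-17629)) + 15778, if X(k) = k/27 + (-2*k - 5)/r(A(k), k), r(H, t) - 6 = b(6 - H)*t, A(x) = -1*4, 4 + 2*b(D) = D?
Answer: 167023/5 ≈ 33405.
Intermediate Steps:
b(D) = -2 + D/2
A(x) = -4
r(H, t) = 6 + t*(1 - H/2) (r(H, t) = 6 + (-2 + (6 - H)/2)*t = 6 + (-2 + (3 - H/2))*t = 6 + (1 - H/2)*t = 6 + t*(1 - H/2))
X(k) = k/27 + (-5 - 2*k)/(6 + 3*k) (X(k) = k/27 + (-2*k - 5)/(6 - k*(-2 - 4)/2) = k*(1/27) + (-5 - 2*k)/(6 - 1/2*k*(-6)) = k/27 + (-5 - 2*k)/(6 + 3*k))
(X(-47) - 1*(-17629)) + 15778 = ((-45 + (-47)**2 - 16*(-47))/(27*(2 - 47)) - 1*(-17629)) + 15778 = ((1/27)*(-45 + 2209 + 752)/(-45) + 17629) + 15778 = ((1/27)*(-1/45)*2916 + 17629) + 15778 = (-12/5 + 17629) + 15778 = 88133/5 + 15778 = 167023/5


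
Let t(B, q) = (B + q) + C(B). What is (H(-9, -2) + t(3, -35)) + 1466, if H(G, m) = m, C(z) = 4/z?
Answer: 4300/3 ≈ 1433.3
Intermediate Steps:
t(B, q) = B + q + 4/B (t(B, q) = (B + q) + 4/B = B + q + 4/B)
(H(-9, -2) + t(3, -35)) + 1466 = (-2 + (3 - 35 + 4/3)) + 1466 = (-2 - 92/3) + 1466 = -98/3 + 1466 = 4300/3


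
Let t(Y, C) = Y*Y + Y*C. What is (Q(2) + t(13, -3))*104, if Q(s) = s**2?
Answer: 13936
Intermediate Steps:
t(Y, C) = Y**2 + C*Y
(Q(2) + t(13, -3))*104 = (2**2 + 13*(-3 + 13))*104 = (4 + 13*10)*104 = (4 + 130)*104 = 134*104 = 13936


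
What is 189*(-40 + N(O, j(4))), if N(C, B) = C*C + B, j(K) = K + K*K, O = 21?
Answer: 79569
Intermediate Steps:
j(K) = K + K**2
N(C, B) = B + C**2 (N(C, B) = C**2 + B = B + C**2)
189*(-40 + N(O, j(4))) = 189*(-40 + (4*(1 + 4) + 21**2)) = 189*(-40 + (4*5 + 441)) = 189*(-40 + (20 + 441)) = 189*(-40 + 461) = 189*421 = 79569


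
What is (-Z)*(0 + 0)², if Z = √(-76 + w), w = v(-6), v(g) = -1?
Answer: 0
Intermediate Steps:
w = -1
Z = I*√77 (Z = √(-76 - 1) = √(-77) = I*√77 ≈ 8.775*I)
(-Z)*(0 + 0)² = (-I*√77)*(0 + 0)² = -I*√77*0² = -I*√77*0 = 0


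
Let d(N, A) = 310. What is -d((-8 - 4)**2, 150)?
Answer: -310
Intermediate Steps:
-d((-8 - 4)**2, 150) = -1*310 = -310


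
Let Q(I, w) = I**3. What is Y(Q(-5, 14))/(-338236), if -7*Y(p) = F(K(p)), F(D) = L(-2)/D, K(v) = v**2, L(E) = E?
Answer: -1/18497281250 ≈ -5.4062e-11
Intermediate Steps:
F(D) = -2/D
Y(p) = 2/(7*p**2) (Y(p) = -(-2)/(7*(p**2)) = -(-2)/(7*p**2) = 2/(7*p**2))
Y(Q(-5, 14))/(-338236) = (2/(7*((-5)**3)**2))/(-338236) = ((2/7)/(-125)**2)*(-1/338236) = ((2/7)*(1/15625))*(-1/338236) = (2/109375)*(-1/338236) = -1/18497281250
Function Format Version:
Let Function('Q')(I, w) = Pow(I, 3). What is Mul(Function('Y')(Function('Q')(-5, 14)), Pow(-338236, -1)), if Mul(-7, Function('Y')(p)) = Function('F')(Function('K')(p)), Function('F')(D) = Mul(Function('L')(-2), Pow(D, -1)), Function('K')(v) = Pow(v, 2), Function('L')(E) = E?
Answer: Rational(-1, 18497281250) ≈ -5.4062e-11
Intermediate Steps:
Function('F')(D) = Mul(-2, Pow(D, -1))
Function('Y')(p) = Mul(Rational(2, 7), Pow(p, -2)) (Function('Y')(p) = Mul(Rational(-1, 7), Mul(-2, Pow(Pow(p, 2), -1))) = Mul(Rational(-1, 7), Mul(-2, Pow(p, -2))) = Mul(Rational(2, 7), Pow(p, -2)))
Mul(Function('Y')(Function('Q')(-5, 14)), Pow(-338236, -1)) = Mul(Mul(Rational(2, 7), Pow(Pow(-5, 3), -2)), Pow(-338236, -1)) = Mul(Mul(Rational(2, 7), Pow(-125, -2)), Rational(-1, 338236)) = Mul(Mul(Rational(2, 7), Rational(1, 15625)), Rational(-1, 338236)) = Mul(Rational(2, 109375), Rational(-1, 338236)) = Rational(-1, 18497281250)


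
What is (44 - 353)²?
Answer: 95481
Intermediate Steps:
(44 - 353)² = (-309)² = 95481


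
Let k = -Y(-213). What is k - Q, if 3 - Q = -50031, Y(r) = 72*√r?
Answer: -50034 - 72*I*√213 ≈ -50034.0 - 1050.8*I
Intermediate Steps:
Q = 50034 (Q = 3 - 1*(-50031) = 3 + 50031 = 50034)
k = -72*I*√213 (k = -72*√(-213) = -72*I*√213 ≈ -1050.8*I)
k - Q = -72*I*√213 - 1*50034 = -72*I*√213 - 50034 = -50034 - 72*I*√213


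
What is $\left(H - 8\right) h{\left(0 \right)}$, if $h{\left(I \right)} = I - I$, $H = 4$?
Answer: $0$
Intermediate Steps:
$h{\left(I \right)} = 0$
$\left(H - 8\right) h{\left(0 \right)} = \left(4 - 8\right) 0 = \left(-4\right) 0 = 0$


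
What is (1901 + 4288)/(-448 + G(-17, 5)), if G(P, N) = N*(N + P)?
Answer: -6189/508 ≈ -12.183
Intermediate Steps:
(1901 + 4288)/(-448 + G(-17, 5)) = (1901 + 4288)/(-448 + 5*(5 - 17)) = 6189/(-448 + 5*(-12)) = 6189/(-448 - 60) = 6189/(-508) = 6189*(-1/508) = -6189/508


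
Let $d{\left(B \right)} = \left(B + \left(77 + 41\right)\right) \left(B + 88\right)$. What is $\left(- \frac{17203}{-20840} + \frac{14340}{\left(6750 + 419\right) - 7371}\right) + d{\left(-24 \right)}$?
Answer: $\frac{12515032143}{2104840} \approx 5945.8$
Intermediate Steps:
$d{\left(B \right)} = \left(88 + B\right) \left(118 + B\right)$ ($d{\left(B \right)} = \left(B + 118\right) \left(88 + B\right) = \left(118 + B\right) \left(88 + B\right) = \left(88 + B\right) \left(118 + B\right)$)
$\left(- \frac{17203}{-20840} + \frac{14340}{\left(6750 + 419\right) - 7371}\right) + d{\left(-24 \right)} = \left(- \frac{17203}{-20840} + \frac{14340}{\left(6750 + 419\right) - 7371}\right) + \left(10384 + \left(-24\right)^{2} + 206 \left(-24\right)\right) = \left(\left(-17203\right) \left(- \frac{1}{20840}\right) + \frac{14340}{7169 - 7371}\right) + \left(10384 + 576 - 4944\right) = \left(\frac{17203}{20840} + \frac{14340}{-202}\right) + 6016 = \left(\frac{17203}{20840} + 14340 \left(- \frac{1}{202}\right)\right) + 6016 = \left(\frac{17203}{20840} - \frac{7170}{101}\right) + 6016 = - \frac{147685297}{2104840} + 6016 = \frac{12515032143}{2104840}$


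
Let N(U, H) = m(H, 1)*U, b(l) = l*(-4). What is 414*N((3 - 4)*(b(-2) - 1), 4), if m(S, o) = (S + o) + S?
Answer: -26082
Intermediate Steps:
b(l) = -4*l
m(S, o) = o + 2*S
N(U, H) = U*(1 + 2*H) (N(U, H) = (1 + 2*H)*U = U*(1 + 2*H))
414*N((3 - 4)*(b(-2) - 1), 4) = 414*(((3 - 4)*(-4*(-2) - 1))*(1 + 2*4)) = 414*((-(8 - 1))*(1 + 8)) = 414*(-1*7*9) = 414*(-7*9) = 414*(-63) = -26082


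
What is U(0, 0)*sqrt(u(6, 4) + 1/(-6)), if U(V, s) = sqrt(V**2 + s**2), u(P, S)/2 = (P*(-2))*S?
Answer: 0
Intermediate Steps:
u(P, S) = -4*P*S (u(P, S) = 2*((P*(-2))*S) = 2*((-2*P)*S) = 2*(-2*P*S) = -4*P*S)
U(0, 0)*sqrt(u(6, 4) + 1/(-6)) = sqrt(0**2 + 0**2)*sqrt(-4*6*4 + 1/(-6)) = sqrt(0 + 0)*sqrt(-96 - 1/6) = sqrt(0)*sqrt(-577/6) = 0*(I*sqrt(3462)/6) = 0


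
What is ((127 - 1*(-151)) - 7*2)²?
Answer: 69696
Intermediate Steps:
((127 - 1*(-151)) - 7*2)² = ((127 + 151) - 14)² = (278 - 14)² = 264² = 69696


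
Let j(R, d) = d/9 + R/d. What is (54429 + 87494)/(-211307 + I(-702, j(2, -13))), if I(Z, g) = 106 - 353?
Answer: -141923/211554 ≈ -0.67086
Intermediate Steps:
j(R, d) = d/9 + R/d (j(R, d) = d*(1/9) + R/d = d/9 + R/d)
I(Z, g) = -247
(54429 + 87494)/(-211307 + I(-702, j(2, -13))) = (54429 + 87494)/(-211307 - 247) = 141923/(-211554) = 141923*(-1/211554) = -141923/211554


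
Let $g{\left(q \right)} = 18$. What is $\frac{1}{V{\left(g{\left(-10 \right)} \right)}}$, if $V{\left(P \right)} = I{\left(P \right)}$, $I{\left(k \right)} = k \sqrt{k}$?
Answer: $\frac{\sqrt{2}}{108} \approx 0.013095$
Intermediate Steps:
$I{\left(k \right)} = k^{\frac{3}{2}}$
$V{\left(P \right)} = P^{\frac{3}{2}}$
$\frac{1}{V{\left(g{\left(-10 \right)} \right)}} = \frac{1}{18^{\frac{3}{2}}} = \frac{1}{54 \sqrt{2}} = \frac{\sqrt{2}}{108}$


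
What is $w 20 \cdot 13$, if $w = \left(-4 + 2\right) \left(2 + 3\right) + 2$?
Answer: $-2080$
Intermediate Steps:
$w = -8$ ($w = \left(-2\right) 5 + 2 = -10 + 2 = -8$)
$w 20 \cdot 13 = \left(-8\right) 20 \cdot 13 = \left(-160\right) 13 = -2080$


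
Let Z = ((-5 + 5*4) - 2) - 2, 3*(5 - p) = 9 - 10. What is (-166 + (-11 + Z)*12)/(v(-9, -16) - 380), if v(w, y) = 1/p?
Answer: 2656/6077 ≈ 0.43706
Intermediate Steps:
p = 16/3 (p = 5 - (9 - 10)/3 = 5 - 1/3*(-1) = 5 + 1/3 = 16/3 ≈ 5.3333)
v(w, y) = 3/16 (v(w, y) = 1/(16/3) = 3/16)
Z = 11 (Z = ((-5 + 20) - 2) - 2 = (15 - 2) - 2 = 13 - 2 = 11)
(-166 + (-11 + Z)*12)/(v(-9, -16) - 380) = (-166 + (-11 + 11)*12)/(3/16 - 380) = (-166 + 0*12)/(-6077/16) = (-166 + 0)*(-16/6077) = -166*(-16/6077) = 2656/6077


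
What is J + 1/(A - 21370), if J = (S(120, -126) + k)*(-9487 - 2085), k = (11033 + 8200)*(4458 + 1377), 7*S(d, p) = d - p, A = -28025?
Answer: -449032197373141147/345765 ≈ -1.2987e+12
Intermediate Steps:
S(d, p) = -p/7 + d/7 (S(d, p) = (d - p)/7 = -p/7 + d/7)
k = 112224555 (k = 19233*5835 = 112224555)
J = -9090640699932/7 (J = ((-⅐*(-126) + (⅐)*120) + 112224555)*(-9487 - 2085) = ((18 + 120/7) + 112224555)*(-11572) = (246/7 + 112224555)*(-11572) = (785572131/7)*(-11572) = -9090640699932/7 ≈ -1.2987e+12)
J + 1/(A - 21370) = -9090640699932/7 + 1/(-28025 - 21370) = -9090640699932/7 + 1/(-49395) = -9090640699932/7 - 1/49395 = -449032197373141147/345765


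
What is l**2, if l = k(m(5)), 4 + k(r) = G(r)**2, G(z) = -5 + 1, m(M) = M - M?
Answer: 144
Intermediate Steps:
m(M) = 0
G(z) = -4
k(r) = 12 (k(r) = -4 + (-4)**2 = -4 + 16 = 12)
l = 12
l**2 = 12**2 = 144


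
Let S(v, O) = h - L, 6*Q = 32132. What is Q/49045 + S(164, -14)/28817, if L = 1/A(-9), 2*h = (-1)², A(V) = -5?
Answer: 926153833/8479978590 ≈ 0.10922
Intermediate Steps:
Q = 16066/3 (Q = (⅙)*32132 = 16066/3 ≈ 5355.3)
h = ½ (h = (½)*(-1)² = (½)*1 = ½ ≈ 0.50000)
L = -⅕ (L = 1/(-5) = -⅕ ≈ -0.20000)
S(v, O) = 7/10 (S(v, O) = ½ - 1*(-⅕) = ½ + ⅕ = 7/10)
Q/49045 + S(164, -14)/28817 = (16066/3)/49045 + (7/10)/28817 = (16066/3)*(1/49045) + (7/10)*(1/28817) = 16066/147135 + 7/288170 = 926153833/8479978590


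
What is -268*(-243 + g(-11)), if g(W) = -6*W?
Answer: 47436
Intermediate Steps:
-268*(-243 + g(-11)) = -268*(-243 - 6*(-11)) = -268*(-243 + 66) = -268*(-177) = 47436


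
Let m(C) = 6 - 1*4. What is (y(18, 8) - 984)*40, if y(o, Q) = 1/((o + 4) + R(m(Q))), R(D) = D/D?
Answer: -905240/23 ≈ -39358.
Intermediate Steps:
m(C) = 2 (m(C) = 6 - 4 = 2)
R(D) = 1
y(o, Q) = 1/(5 + o) (y(o, Q) = 1/((o + 4) + 1) = 1/((4 + o) + 1) = 1/(5 + o))
(y(18, 8) - 984)*40 = (1/(5 + 18) - 984)*40 = (1/23 - 984)*40 = -22631/23*40 = -905240/23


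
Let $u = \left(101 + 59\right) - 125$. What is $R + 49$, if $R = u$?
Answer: $84$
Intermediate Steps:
$u = 35$ ($u = 160 - 125 = 35$)
$R = 35$
$R + 49 = 35 + 49 = 84$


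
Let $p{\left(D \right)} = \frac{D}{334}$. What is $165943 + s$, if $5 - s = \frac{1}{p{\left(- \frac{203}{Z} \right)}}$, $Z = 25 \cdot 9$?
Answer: $\frac{33762594}{203} \approx 1.6632 \cdot 10^{5}$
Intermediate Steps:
$Z = 225$
$p{\left(D \right)} = \frac{D}{334}$ ($p{\left(D \right)} = D \frac{1}{334} = \frac{D}{334}$)
$s = \frac{76165}{203}$ ($s = 5 - \frac{1}{\frac{1}{334} \left(- \frac{203}{225}\right)} = 5 - \frac{1}{- \frac{203}{75150}} = 5 - - \frac{75150}{203} = 5 + \frac{75150}{203} = \frac{76165}{203} \approx 375.2$)
$165943 + s = 165943 + \frac{76165}{203} = \frac{33762594}{203}$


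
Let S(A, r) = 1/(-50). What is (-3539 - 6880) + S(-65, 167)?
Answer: -520951/50 ≈ -10419.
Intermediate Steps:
S(A, r) = -1/50
(-3539 - 6880) + S(-65, 167) = (-3539 - 6880) - 1/50 = -10419 - 1/50 = -520951/50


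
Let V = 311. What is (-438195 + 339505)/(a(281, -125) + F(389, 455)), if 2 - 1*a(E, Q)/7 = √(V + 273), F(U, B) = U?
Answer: -39772070/133793 - 1381660*√146/133793 ≈ -422.05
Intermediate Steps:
a(E, Q) = 14 - 14*√146 (a(E, Q) = 14 - 7*√(311 + 273) = 14 - 14*√146)
(-438195 + 339505)/(a(281, -125) + F(389, 455)) = (-438195 + 339505)/((14 - 14*√146) + 389) = -98690/(403 - 14*√146)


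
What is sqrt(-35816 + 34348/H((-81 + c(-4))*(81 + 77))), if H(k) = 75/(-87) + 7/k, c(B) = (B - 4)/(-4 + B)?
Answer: 2*I*sqrt(1890556355985546)/316203 ≈ 275.02*I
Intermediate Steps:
c(B) = 1 (c(B) = (-4 + B)/(-4 + B) = 1)
H(k) = -25/29 + 7/k (H(k) = 75*(-1/87) + 7/k = -25/29 + 7/k)
sqrt(-35816 + 34348/H((-81 + c(-4))*(81 + 77))) = sqrt(-35816 + 34348/(-25/29 + 7/(((-81 + 1)*(81 + 77))))) = sqrt(-35816 + 34348/(-25/29 + 7/((-80*158)))) = sqrt(-35816 + 34348/(-25/29 + 7/(-12640))) = sqrt(-35816 + 34348/(-25/29 + 7*(-1/12640))) = sqrt(-35816 + 34348/(-25/29 - 7/12640)) = sqrt(-35816 + 34348/(-316203/366560)) = sqrt(-35816 + 34348*(-366560/316203)) = sqrt(-35816 - 12590602880/316203) = sqrt(-23915729528/316203) = 2*I*sqrt(1890556355985546)/316203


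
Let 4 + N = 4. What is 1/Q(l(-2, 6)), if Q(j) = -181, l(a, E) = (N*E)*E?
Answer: -1/181 ≈ -0.0055249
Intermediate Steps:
N = 0 (N = -4 + 4 = 0)
l(a, E) = 0 (l(a, E) = (0*E)*E = 0*E = 0)
1/Q(l(-2, 6)) = 1/(-181) = -1/181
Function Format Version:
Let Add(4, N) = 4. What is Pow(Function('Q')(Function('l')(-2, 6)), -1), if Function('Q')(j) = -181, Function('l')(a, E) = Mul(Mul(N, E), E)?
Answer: Rational(-1, 181) ≈ -0.0055249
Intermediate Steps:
N = 0 (N = Add(-4, 4) = 0)
Function('l')(a, E) = 0 (Function('l')(a, E) = Mul(Mul(0, E), E) = Mul(0, E) = 0)
Pow(Function('Q')(Function('l')(-2, 6)), -1) = Pow(-181, -1) = Rational(-1, 181)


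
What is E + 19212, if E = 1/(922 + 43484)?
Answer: 853128073/44406 ≈ 19212.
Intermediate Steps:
E = 1/44406 ≈ 2.2519e-5
E + 19212 = 1/44406 + 19212 = 853128073/44406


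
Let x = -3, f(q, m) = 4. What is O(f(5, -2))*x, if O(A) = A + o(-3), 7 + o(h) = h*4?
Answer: 45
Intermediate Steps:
o(h) = -7 + 4*h (o(h) = -7 + h*4 = -7 + 4*h)
O(A) = -19 + A (O(A) = A + (-7 + 4*(-3)) = A + (-7 - 12) = A - 19 = -19 + A)
O(f(5, -2))*x = (-19 + 4)*(-3) = -15*(-3) = 45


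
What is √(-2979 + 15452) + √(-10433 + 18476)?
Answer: √8043 + √12473 ≈ 201.37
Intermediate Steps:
√(-2979 + 15452) + √(-10433 + 18476) = √12473 + √8043 = √8043 + √12473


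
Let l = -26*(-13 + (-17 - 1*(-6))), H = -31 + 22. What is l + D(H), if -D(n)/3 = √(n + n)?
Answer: 624 - 9*I*√2 ≈ 624.0 - 12.728*I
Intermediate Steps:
H = -9
D(n) = -3*√2*√n (D(n) = -3*√(n + n) = -3*√2*√n)
l = 624 (l = -26*(-13 + (-17 + 6)) = -26*(-13 - 11) = -26*(-24) = 624)
l + D(H) = 624 - 3*√2*√(-9) = 624 - 3*√2*3*I = 624 - 9*I*√2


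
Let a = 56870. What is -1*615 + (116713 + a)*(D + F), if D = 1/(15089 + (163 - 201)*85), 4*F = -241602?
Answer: -82890461679267/7906 ≈ -1.0484e+10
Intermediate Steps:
F = -120801/2 (F = (¼)*(-241602) = -120801/2 ≈ -60401.)
D = 1/11859 (D = 1/(15089 - 38*85) = 1/(15089 - 3230) = 1/11859 ≈ 8.4324e-5)
-1*615 + (116713 + a)*(D + F) = -1*615 + (116713 + 56870)*(1/11859 - 120801/2) = -615 + 173583*(-1432579057/23718) = -615 - 82890456817077/7906 = -82890461679267/7906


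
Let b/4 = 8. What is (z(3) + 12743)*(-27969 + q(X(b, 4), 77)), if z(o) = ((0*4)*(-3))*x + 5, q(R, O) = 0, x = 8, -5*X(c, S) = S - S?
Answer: -356548812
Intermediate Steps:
b = 32 (b = 4*8 = 32)
X(c, S) = 0 (X(c, S) = -(S - S)/5 = -⅕*0 = 0)
z(o) = 5 (z(o) = ((0*4)*(-3))*8 + 5 = (0*(-3))*8 + 5 = 0*8 + 5 = 0 + 5 = 5)
(z(3) + 12743)*(-27969 + q(X(b, 4), 77)) = (5 + 12743)*(-27969 + 0) = 12748*(-27969) = -356548812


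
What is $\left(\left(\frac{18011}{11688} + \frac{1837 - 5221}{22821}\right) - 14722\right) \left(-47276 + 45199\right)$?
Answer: $\frac{2718415532539703}{88910616} \approx 3.0575 \cdot 10^{7}$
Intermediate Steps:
$\left(\left(\frac{18011}{11688} + \frac{1837 - 5221}{22821}\right) - 14722\right) \left(-47276 + 45199\right) = \left(\left(18011 \cdot \frac{1}{11688} + \left(1837 - 5221\right) \frac{1}{22821}\right) - 14722\right) \left(-2077\right) = \left(\left(\frac{18011}{11688} - \frac{1128}{7607}\right) - 14722\right) \left(-2077\right) = \left(\frac{123825613}{88910616} - 14722\right) \left(-2077\right) = \left(- \frac{1308818263139}{88910616}\right) \left(-2077\right) = \frac{2718415532539703}{88910616}$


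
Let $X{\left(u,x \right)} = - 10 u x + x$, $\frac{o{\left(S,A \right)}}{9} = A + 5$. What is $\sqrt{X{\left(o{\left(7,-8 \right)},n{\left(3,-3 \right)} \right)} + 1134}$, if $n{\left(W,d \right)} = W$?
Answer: $\sqrt{1947} \approx 44.125$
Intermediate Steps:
$o{\left(S,A \right)} = 45 + 9 A$ ($o{\left(S,A \right)} = 9 \left(A + 5\right) = 9 \left(5 + A\right) = 45 + 9 A$)
$X{\left(u,x \right)} = x - 10 u x$ ($X{\left(u,x \right)} = - 10 u x + x = x - 10 u x$)
$\sqrt{X{\left(o{\left(7,-8 \right)},n{\left(3,-3 \right)} \right)} + 1134} = \sqrt{3 \left(1 - 10 \left(45 + 9 \left(-8\right)\right)\right) + 1134} = \sqrt{3 \left(1 - 10 \left(45 - 72\right)\right) + 1134} = \sqrt{3 \left(1 - -270\right) + 1134} = \sqrt{3 \left(1 + 270\right) + 1134} = \sqrt{3 \cdot 271 + 1134} = \sqrt{813 + 1134} = \sqrt{1947}$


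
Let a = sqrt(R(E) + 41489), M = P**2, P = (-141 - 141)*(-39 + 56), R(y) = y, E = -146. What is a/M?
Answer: sqrt(41343)/22982436 ≈ 8.8472e-6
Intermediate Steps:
P = -4794 (P = -282*17 = -4794)
M = 22982436 (M = (-4794)**2 = 22982436)
a = sqrt(41343) (a = sqrt(-146 + 41489) = sqrt(41343) ≈ 203.33)
a/M = sqrt(41343)/22982436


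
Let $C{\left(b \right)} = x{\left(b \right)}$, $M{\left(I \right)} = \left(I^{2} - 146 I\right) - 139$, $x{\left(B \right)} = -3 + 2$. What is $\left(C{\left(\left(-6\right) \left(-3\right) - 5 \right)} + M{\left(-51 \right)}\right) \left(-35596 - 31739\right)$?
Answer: $-667087845$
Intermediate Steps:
$x{\left(B \right)} = -1$
$M{\left(I \right)} = -139 + I^{2} - 146 I$
$C{\left(b \right)} = -1$
$\left(C{\left(\left(-6\right) \left(-3\right) - 5 \right)} + M{\left(-51 \right)}\right) \left(-35596 - 31739\right) = \left(-1 - \left(-7307 - 2601\right)\right) \left(-35596 - 31739\right) = \left(-1 + \left(-139 + 2601 + 7446\right)\right) \left(-67335\right) = \left(-1 + 9908\right) \left(-67335\right) = 9907 \left(-67335\right) = -667087845$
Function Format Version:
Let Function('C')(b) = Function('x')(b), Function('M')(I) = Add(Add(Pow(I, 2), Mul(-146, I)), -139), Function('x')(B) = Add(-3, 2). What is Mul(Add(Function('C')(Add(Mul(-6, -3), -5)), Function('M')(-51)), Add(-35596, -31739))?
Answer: -667087845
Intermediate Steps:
Function('x')(B) = -1
Function('M')(I) = Add(-139, Pow(I, 2), Mul(-146, I))
Function('C')(b) = -1
Mul(Add(Function('C')(Add(Mul(-6, -3), -5)), Function('M')(-51)), Add(-35596, -31739)) = Mul(Add(-1, Add(-139, Pow(-51, 2), Mul(-146, -51))), Add(-35596, -31739)) = Mul(Add(-1, Add(-139, 2601, 7446)), -67335) = Mul(Add(-1, 9908), -67335) = Mul(9907, -67335) = -667087845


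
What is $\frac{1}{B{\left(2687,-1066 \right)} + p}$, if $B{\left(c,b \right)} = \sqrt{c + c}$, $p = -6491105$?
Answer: $- \frac{6491105}{42134444115651} - \frac{\sqrt{5374}}{42134444115651} \approx -1.5406 \cdot 10^{-7}$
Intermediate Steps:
$B{\left(c,b \right)} = \sqrt{2} \sqrt{c}$ ($B{\left(c,b \right)} = \sqrt{2 c} = \sqrt{2} \sqrt{c}$)
$\frac{1}{B{\left(2687,-1066 \right)} + p} = \frac{1}{\sqrt{2} \sqrt{2687} - 6491105} = \frac{1}{\sqrt{5374} - 6491105} = \frac{1}{-6491105 + \sqrt{5374}}$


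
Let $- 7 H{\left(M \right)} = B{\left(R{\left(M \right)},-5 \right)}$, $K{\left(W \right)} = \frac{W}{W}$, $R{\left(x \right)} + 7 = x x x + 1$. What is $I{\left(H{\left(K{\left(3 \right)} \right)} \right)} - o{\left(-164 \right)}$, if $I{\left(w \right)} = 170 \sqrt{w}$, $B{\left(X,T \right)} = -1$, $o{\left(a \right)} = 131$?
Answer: $-131 + \frac{170 \sqrt{7}}{7} \approx -66.746$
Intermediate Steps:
$R{\left(x \right)} = -6 + x^{3}$ ($R{\left(x \right)} = -7 + \left(x x x + 1\right) = -7 + \left(x x^{2} + 1\right) = -7 + \left(x^{3} + 1\right) = -7 + \left(1 + x^{3}\right) = -6 + x^{3}$)
$K{\left(W \right)} = 1$
$H{\left(M \right)} = \frac{1}{7}$ ($H{\left(M \right)} = \left(- \frac{1}{7}\right) \left(-1\right) = \frac{1}{7}$)
$I{\left(H{\left(K{\left(3 \right)} \right)} \right)} - o{\left(-164 \right)} = \frac{170}{\sqrt{7}} - 131 = 170 \frac{\sqrt{7}}{7} - 131 = \frac{170 \sqrt{7}}{7} - 131 = -131 + \frac{170 \sqrt{7}}{7}$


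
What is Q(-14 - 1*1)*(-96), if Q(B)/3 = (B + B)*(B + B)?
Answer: -259200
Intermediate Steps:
Q(B) = 12*B² (Q(B) = 3*((B + B)*(B + B)) = 3*((2*B)*(2*B)) = 3*(4*B²) = 12*B²)
Q(-14 - 1*1)*(-96) = (12*(-14 - 1*1)²)*(-96) = (12*(-14 - 1)²)*(-96) = (12*(-15)²)*(-96) = (12*225)*(-96) = 2700*(-96) = -259200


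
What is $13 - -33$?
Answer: $46$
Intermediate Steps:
$13 - -33 = 13 + 33 = 46$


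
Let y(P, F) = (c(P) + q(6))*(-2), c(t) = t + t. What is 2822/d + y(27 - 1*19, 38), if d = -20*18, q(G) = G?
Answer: -9331/180 ≈ -51.839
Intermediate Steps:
c(t) = 2*t
y(P, F) = -12 - 4*P (y(P, F) = (2*P + 6)*(-2) = (6 + 2*P)*(-2) = -12 - 4*P)
d = -360
2822/d + y(27 - 1*19, 38) = 2822/(-360) + (-12 - 4*(27 - 1*19)) = 2822*(-1/360) + (-12 - 4*(27 - 19)) = -1411/180 + (-12 - 4*8) = -1411/180 + (-12 - 32) = -1411/180 - 44 = -9331/180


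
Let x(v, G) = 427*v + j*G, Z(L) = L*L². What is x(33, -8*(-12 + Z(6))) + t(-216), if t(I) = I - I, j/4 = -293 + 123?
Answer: 1123851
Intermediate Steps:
j = -680 (j = 4*(-293 + 123) = 4*(-170) = -680)
Z(L) = L³
t(I) = 0
x(v, G) = -680*G + 427*v (x(v, G) = 427*v - 680*G = -680*G + 427*v)
x(33, -8*(-12 + Z(6))) + t(-216) = (-(-5440)*(-12 + 6³) + 427*33) + 0 = (-(-5440)*(-12 + 216) + 14091) + 0 = (-(-5440)*204 + 14091) + 0 = (-680*(-1632) + 14091) + 0 = (1109760 + 14091) + 0 = 1123851 + 0 = 1123851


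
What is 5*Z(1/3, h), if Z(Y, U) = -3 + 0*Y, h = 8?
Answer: -15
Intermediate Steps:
Z(Y, U) = -3 (Z(Y, U) = -3 + 0 = -3)
5*Z(1/3, h) = 5*(-3) = -15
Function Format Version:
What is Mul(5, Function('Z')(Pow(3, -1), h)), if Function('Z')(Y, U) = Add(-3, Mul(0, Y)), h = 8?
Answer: -15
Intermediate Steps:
Function('Z')(Y, U) = -3 (Function('Z')(Y, U) = Add(-3, 0) = -3)
Mul(5, Function('Z')(Pow(3, -1), h)) = Mul(5, -3) = -15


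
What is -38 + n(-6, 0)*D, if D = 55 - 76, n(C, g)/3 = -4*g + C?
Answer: 340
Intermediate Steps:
n(C, g) = -12*g + 3*C (n(C, g) = 3*(-4*g + C) = 3*(C - 4*g) = -12*g + 3*C)
D = -21
-38 + n(-6, 0)*D = -38 + (-12*0 + 3*(-6))*(-21) = -38 + (0 - 18)*(-21) = -38 - 18*(-21) = -38 + 378 = 340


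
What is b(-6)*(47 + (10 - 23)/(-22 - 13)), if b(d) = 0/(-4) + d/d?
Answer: 1658/35 ≈ 47.371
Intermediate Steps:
b(d) = 1 (b(d) = 0*(-¼) + 1 = 0 + 1 = 1)
b(-6)*(47 + (10 - 23)/(-22 - 13)) = 1*(47 + (10 - 23)/(-22 - 13)) = 1*(47 - 13/(-35)) = 1*(47 - 13*(-1/35)) = 1*(47 + 13/35) = 1*(1658/35) = 1658/35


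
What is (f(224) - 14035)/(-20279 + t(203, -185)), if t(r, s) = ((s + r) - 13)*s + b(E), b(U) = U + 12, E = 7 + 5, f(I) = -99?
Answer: 7067/10590 ≈ 0.66733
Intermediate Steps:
E = 12
b(U) = 12 + U
t(r, s) = 24 + s*(-13 + r + s) (t(r, s) = ((s + r) - 13)*s + (12 + 12) = ((r + s) - 13)*s + 24 = (-13 + r + s)*s + 24 = s*(-13 + r + s) + 24 = 24 + s*(-13 + r + s))
(f(224) - 14035)/(-20279 + t(203, -185)) = (-99 - 14035)/(-20279 + (24 + (-185)² - 13*(-185) + 203*(-185))) = -14134/(-20279 + (24 + 34225 + 2405 - 37555)) = -14134/(-20279 - 901) = -14134/(-21180) = -14134*(-1/21180) = 7067/10590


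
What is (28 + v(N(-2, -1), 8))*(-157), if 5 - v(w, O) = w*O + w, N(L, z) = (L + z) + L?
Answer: -12246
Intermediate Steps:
N(L, z) = z + 2*L
v(w, O) = 5 - w - O*w (v(w, O) = 5 - (w*O + w) = 5 - (O*w + w) = 5 - (w + O*w) = 5 + (-w - O*w) = 5 - w - O*w)
(28 + v(N(-2, -1), 8))*(-157) = (28 + (5 - (-1 + 2*(-2)) - 1*8*(-1 + 2*(-2))))*(-157) = (28 + (5 - (-1 - 4) - 1*8*(-1 - 4)))*(-157) = (28 + (5 - 1*(-5) - 1*8*(-5)))*(-157) = (28 + (5 + 5 + 40))*(-157) = (28 + 50)*(-157) = 78*(-157) = -12246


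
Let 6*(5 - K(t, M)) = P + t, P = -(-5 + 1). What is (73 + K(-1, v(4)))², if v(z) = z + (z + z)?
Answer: 24025/4 ≈ 6006.3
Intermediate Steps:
v(z) = 3*z (v(z) = z + 2*z = 3*z)
P = 4 (P = -1*(-4) = 4)
K(t, M) = 13/3 - t/6 (K(t, M) = 5 - (4 + t)/6 = 5 + (-⅔ - t/6) = 13/3 - t/6)
(73 + K(-1, v(4)))² = (73 + (13/3 - ⅙*(-1)))² = (73 + (13/3 + ⅙))² = (73 + 9/2)² = (155/2)² = 24025/4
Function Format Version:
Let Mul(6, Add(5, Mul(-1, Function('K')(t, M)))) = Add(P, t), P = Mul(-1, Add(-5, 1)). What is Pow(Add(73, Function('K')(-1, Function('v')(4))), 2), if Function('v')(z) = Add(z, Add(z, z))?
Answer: Rational(24025, 4) ≈ 6006.3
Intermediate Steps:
Function('v')(z) = Mul(3, z) (Function('v')(z) = Add(z, Mul(2, z)) = Mul(3, z))
P = 4 (P = Mul(-1, -4) = 4)
Function('K')(t, M) = Add(Rational(13, 3), Mul(Rational(-1, 6), t)) (Function('K')(t, M) = Add(5, Mul(Rational(-1, 6), Add(4, t))) = Add(5, Add(Rational(-2, 3), Mul(Rational(-1, 6), t))) = Add(Rational(13, 3), Mul(Rational(-1, 6), t)))
Pow(Add(73, Function('K')(-1, Function('v')(4))), 2) = Pow(Add(73, Add(Rational(13, 3), Mul(Rational(-1, 6), -1))), 2) = Pow(Add(73, Add(Rational(13, 3), Rational(1, 6))), 2) = Pow(Add(73, Rational(9, 2)), 2) = Pow(Rational(155, 2), 2) = Rational(24025, 4)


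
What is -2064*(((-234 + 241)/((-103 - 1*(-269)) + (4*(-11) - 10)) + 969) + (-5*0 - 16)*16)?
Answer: -1471761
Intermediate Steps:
-2064*(((-234 + 241)/((-103 - 1*(-269)) + (4*(-11) - 10)) + 969) + (-5*0 - 16)*16) = -2064*((7/((-103 + 269) + (-44 - 10)) + 969) + (0 - 16)*16) = -2064*((7/(166 - 54) + 969) - 16*16) = -2064*((7/112 + 969) - 256) = -2064*((7*(1/112) + 969) - 256) = -2064*((1/16 + 969) - 256) = -2064*(15505/16 - 256) = -2064*11409/16 = -1471761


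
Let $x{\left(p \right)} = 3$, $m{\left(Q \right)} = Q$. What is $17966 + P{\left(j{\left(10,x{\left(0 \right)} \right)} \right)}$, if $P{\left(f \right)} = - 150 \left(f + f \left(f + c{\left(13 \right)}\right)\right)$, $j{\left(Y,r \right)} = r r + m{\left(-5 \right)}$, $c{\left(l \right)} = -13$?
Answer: $22766$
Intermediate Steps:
$j{\left(Y,r \right)} = -5 + r^{2}$ ($j{\left(Y,r \right)} = r r - 5 = r^{2} - 5 = -5 + r^{2}$)
$P{\left(f \right)} = - 150 f - 150 f \left(-13 + f\right)$ ($P{\left(f \right)} = - 150 \left(f + f \left(f - 13\right)\right) = - 150 \left(f + f \left(-13 + f\right)\right) = - 150 f - 150 f \left(-13 + f\right)$)
$17966 + P{\left(j{\left(10,x{\left(0 \right)} \right)} \right)} = 17966 + 150 \left(-5 + 3^{2}\right) \left(12 - \left(-5 + 3^{2}\right)\right) = 17966 + 150 \left(-5 + 9\right) \left(12 - \left(-5 + 9\right)\right) = 17966 + 150 \cdot 4 \left(12 - 4\right) = 17966 + 150 \cdot 4 \cdot 8 = 17966 + 4800 = 22766$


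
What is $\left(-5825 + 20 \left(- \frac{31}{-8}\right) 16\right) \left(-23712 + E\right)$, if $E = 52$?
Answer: $108481100$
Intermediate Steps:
$\left(-5825 + 20 \left(- \frac{31}{-8}\right) 16\right) \left(-23712 + E\right) = \left(-5825 + 20 \left(- \frac{31}{-8}\right) 16\right) \left(-23712 + 52\right) = \left(-5825 + 20 \left(\left(-31\right) \left(- \frac{1}{8}\right)\right) 16\right) \left(-23660\right) = \left(-5825 + 20 \cdot \frac{31}{8} \cdot 16\right) \left(-23660\right) = \left(-5825 + \frac{155}{2} \cdot 16\right) \left(-23660\right) = \left(-5825 + 1240\right) \left(-23660\right) = \left(-4585\right) \left(-23660\right) = 108481100$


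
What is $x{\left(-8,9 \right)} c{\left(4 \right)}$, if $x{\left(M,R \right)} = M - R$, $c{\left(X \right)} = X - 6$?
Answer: $34$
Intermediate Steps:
$c{\left(X \right)} = -6 + X$ ($c{\left(X \right)} = X - 6 = -6 + X$)
$x{\left(-8,9 \right)} c{\left(4 \right)} = \left(-8 - 9\right) \left(-6 + 4\right) = \left(-8 - 9\right) \left(-2\right) = \left(-17\right) \left(-2\right) = 34$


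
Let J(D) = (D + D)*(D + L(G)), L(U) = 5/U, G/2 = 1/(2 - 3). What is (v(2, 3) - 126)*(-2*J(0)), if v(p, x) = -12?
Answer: 0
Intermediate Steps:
G = -2 (G = 2/(2 - 3) = 2/(-1) = 2*(-1) = -2)
J(D) = 2*D*(-5/2 + D) (J(D) = (D + D)*(D + 5/(-2)) = (2*D)*(D + 5*(-½)) = (2*D)*(D - 5/2) = (2*D)*(-5/2 + D) = 2*D*(-5/2 + D))
(v(2, 3) - 126)*(-2*J(0)) = (-12 - 126)*(-0*(-5 + 2*0)) = -(-276)*0*(-5 + 0) = -(-276)*0*(-5) = -(-276)*0 = -138*0 = 0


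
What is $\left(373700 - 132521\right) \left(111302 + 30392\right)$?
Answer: $34173617226$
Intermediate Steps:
$\left(373700 - 132521\right) \left(111302 + 30392\right) = 241179 \cdot 141694 = 34173617226$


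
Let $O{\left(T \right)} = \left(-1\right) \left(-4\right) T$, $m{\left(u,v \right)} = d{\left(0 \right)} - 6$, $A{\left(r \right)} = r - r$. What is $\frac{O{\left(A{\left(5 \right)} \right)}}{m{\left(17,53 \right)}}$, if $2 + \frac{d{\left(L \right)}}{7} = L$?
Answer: $0$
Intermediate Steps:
$A{\left(r \right)} = 0$
$d{\left(L \right)} = -14 + 7 L$
$m{\left(u,v \right)} = -20$ ($m{\left(u,v \right)} = \left(-14 + 7 \cdot 0\right) - 6 = \left(-14 + 0\right) - 6 = -14 - 6 = -20$)
$O{\left(T \right)} = 4 T$
$\frac{O{\left(A{\left(5 \right)} \right)}}{m{\left(17,53 \right)}} = \frac{4 \cdot 0}{-20} = 0 \left(- \frac{1}{20}\right) = 0$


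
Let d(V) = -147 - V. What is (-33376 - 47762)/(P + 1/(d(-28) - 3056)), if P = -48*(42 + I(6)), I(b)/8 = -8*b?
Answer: -257613150/52120799 ≈ -4.9426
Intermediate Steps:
I(b) = -64*b (I(b) = 8*(-8*b) = -64*b)
P = 16416 (P = -48*(42 - 64*6) = -48*(42 - 384) = -48*(-342) = 16416)
(-33376 - 47762)/(P + 1/(d(-28) - 3056)) = (-33376 - 47762)/(16416 + 1/((-147 - 1*(-28)) - 3056)) = -81138/(16416 + 1/((-147 + 28) - 3056)) = -81138/(16416 + 1/(-119 - 3056)) = -81138/(16416 + 1/(-3175)) = -81138/(16416 - 1/3175) = -81138/52120799/3175 = -81138*3175/52120799 = -257613150/52120799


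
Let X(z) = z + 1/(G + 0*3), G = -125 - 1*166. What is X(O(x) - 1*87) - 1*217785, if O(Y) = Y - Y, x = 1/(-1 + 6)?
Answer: -63400753/291 ≈ -2.1787e+5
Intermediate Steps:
G = -291 (G = -125 - 166 = -291)
x = ⅕ (x = 1/5 = ⅕ ≈ 0.20000)
O(Y) = 0
X(z) = -1/291 + z (X(z) = z + 1/(-291 + 0*3) = z + 1/(-291 + 0) = z + 1/(-291) = z - 1/291 = -1/291 + z)
X(O(x) - 1*87) - 1*217785 = (-1/291 + (0 - 1*87)) - 1*217785 = (-1/291 + (0 - 87)) - 217785 = (-1/291 - 87) - 217785 = -25318/291 - 217785 = -63400753/291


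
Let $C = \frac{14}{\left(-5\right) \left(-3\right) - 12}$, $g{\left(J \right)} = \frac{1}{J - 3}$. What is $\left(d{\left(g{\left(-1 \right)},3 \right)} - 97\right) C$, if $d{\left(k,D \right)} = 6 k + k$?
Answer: $- \frac{2765}{6} \approx -460.83$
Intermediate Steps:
$g{\left(J \right)} = \frac{1}{-3 + J}$
$d{\left(k,D \right)} = 7 k$
$C = \frac{14}{3}$ ($C = \frac{14}{15 - 12} = \frac{14}{3} \approx 4.6667$)
$\left(d{\left(g{\left(-1 \right)},3 \right)} - 97\right) C = \left(\frac{7}{-3 - 1} - 97\right) \frac{14}{3} = \left(\frac{7}{-4} - 97\right) \frac{14}{3} = \left(7 \left(- \frac{1}{4}\right) - 97\right) \frac{14}{3} = \left(- \frac{7}{4} - 97\right) \frac{14}{3} = \left(- \frac{395}{4}\right) \frac{14}{3} = - \frac{2765}{6}$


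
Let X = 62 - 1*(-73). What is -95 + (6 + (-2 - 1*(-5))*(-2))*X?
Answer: -95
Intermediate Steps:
X = 135 (X = 62 + 73 = 135)
-95 + (6 + (-2 - 1*(-5))*(-2))*X = -95 + (6 + (-2 - 1*(-5))*(-2))*135 = -95 + (6 + (-2 + 5)*(-2))*135 = -95 + (6 + 3*(-2))*135 = -95 + (6 - 6)*135 = -95 + 0*135 = -95 + 0 = -95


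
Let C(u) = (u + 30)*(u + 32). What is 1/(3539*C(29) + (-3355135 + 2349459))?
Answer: 1/11731185 ≈ 8.5243e-8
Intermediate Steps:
C(u) = (30 + u)*(32 + u)
1/(3539*C(29) + (-3355135 + 2349459)) = 1/(3539*(960 + 29² + 62*29) + (-3355135 + 2349459)) = 1/(3539*(960 + 841 + 1798) - 1005676) = 1/(3539*3599 - 1005676) = 1/(12736861 - 1005676) = 1/11731185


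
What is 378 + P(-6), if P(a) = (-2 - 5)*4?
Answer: 350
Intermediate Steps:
P(a) = -28 (P(a) = -7*4 = -28)
378 + P(-6) = 378 - 28 = 350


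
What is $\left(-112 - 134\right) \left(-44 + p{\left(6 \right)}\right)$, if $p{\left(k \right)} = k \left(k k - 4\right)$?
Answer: $-36408$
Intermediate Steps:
$p{\left(k \right)} = k \left(-4 + k^{2}\right)$ ($p{\left(k \right)} = k \left(k^{2} - 4\right) = k \left(-4 + k^{2}\right)$)
$\left(-112 - 134\right) \left(-44 + p{\left(6 \right)}\right) = \left(-112 - 134\right) \left(-44 + 6 \left(-4 + 6^{2}\right)\right) = - 246 \left(-44 + 6 \left(-4 + 36\right)\right) = - 246 \left(-44 + 6 \cdot 32\right) = - 246 \left(-44 + 192\right) = \left(-246\right) 148 = -36408$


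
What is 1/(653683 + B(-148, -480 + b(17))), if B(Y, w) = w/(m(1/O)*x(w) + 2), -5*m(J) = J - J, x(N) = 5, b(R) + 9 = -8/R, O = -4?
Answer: 34/22216901 ≈ 1.5304e-6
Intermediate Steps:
b(R) = -9 - 8/R
m(J) = 0 (m(J) = -(J - J)/5 = -⅕*0 = 0)
B(Y, w) = w/2 (B(Y, w) = w/(0*5 + 2) = w/(0 + 2) = w/2)
1/(653683 + B(-148, -480 + b(17))) = 1/(653683 + (-480 + (-9 - 8/17))/2) = 1/(653683 + (-480 - 161/17)/2) = 1/(653683 + (½)*(-8321/17)) = 1/(653683 - 8321/34) = 1/(22216901/34) = 34/22216901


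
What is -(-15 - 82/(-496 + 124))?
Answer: 2749/186 ≈ 14.780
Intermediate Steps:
-(-15 - 82/(-496 + 124)) = -(-15 - 82/(-372)) = -(-15 - 82*(-1/372)) = -(-15 + 41/186) = -1*(-2749/186) = 2749/186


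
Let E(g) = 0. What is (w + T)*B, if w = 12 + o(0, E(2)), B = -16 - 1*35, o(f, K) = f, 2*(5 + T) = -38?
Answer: 612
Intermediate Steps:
T = -24 (T = -5 + (½)*(-38) = -5 - 19 = -24)
B = -51 (B = -16 - 35 = -51)
w = 12 (w = 12 + 0 = 12)
(w + T)*B = (12 - 24)*(-51) = -12*(-51) = 612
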